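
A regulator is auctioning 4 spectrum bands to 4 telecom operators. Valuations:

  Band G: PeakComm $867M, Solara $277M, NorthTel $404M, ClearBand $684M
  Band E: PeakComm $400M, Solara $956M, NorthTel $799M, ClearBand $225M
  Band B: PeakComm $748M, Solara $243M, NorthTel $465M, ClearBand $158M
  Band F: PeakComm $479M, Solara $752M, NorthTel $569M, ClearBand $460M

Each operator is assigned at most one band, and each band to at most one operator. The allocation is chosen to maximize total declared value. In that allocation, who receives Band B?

PeakComm receives Band B.

Optimal: PeakComm→Band B ($748M), Solara→Band F ($752M), NorthTel→Band E ($799M), ClearBand→Band G ($684M) — total 748+752+799+684 = $2983M.
Column-greedy (each band in turn goes to its best remaining operator) gives $2748M, worse by 235.
Swapping NorthTel↔ClearBand (NorthTel→Band G $404M, ClearBand→Band E $225M) loses 854.
Every other assignment is strictly worse.
PeakComm's own top band is Band G ($867M), but forcing PeakComm→Band G and reassigning the rest optimally gives only $2748M — worse by 235.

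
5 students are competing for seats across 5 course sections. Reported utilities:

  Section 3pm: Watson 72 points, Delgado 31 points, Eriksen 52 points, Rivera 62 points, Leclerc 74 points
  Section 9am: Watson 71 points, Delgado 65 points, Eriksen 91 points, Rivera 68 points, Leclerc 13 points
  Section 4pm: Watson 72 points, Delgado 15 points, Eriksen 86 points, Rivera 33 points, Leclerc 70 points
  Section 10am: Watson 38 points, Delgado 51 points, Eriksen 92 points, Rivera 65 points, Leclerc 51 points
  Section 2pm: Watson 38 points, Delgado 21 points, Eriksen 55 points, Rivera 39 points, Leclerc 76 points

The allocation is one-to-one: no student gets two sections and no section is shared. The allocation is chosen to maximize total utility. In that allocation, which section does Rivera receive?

Optimal: Watson→Section 4pm (72 points), Delgado→Section 9am (65 points), Eriksen→Section 10am (92 points), Rivera→Section 3pm (62 points), Leclerc→Section 2pm (76 points) — total 72+65+92+62+76 = 367 points.
Next-best assignment: Watson→Section 3pm, Delgado→Section 9am, Eriksen→Section 4pm, Rivera→Section 10am, Leclerc→Section 2pm = 364 points.
Swapping Rivera↔Watson (Rivera→Section 4pm 33 points, Watson→Section 3pm 72 points) loses 29.
No other one-to-one assignment exceeds 367 points.
Rivera's own top section is Section 9am (68 points), but forcing Rivera→Section 9am and reassigning the rest optimally gives only 353 points — worse by 14.

Rivera receives Section 3pm.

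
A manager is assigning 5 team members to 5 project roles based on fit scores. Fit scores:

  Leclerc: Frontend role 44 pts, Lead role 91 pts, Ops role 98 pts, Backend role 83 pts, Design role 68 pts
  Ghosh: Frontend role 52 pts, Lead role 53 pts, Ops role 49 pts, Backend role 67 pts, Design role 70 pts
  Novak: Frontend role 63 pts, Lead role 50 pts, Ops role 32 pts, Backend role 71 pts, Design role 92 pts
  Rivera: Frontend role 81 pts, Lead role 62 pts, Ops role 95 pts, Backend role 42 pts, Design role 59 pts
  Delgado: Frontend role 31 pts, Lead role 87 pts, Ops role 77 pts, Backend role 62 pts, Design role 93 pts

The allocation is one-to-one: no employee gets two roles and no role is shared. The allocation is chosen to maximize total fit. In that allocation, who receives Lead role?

This is a one-to-one assignment (maximum-weight bipartite matching).
Optimal: Leclerc→Ops role (98 pts), Ghosh→Backend role (67 pts), Novak→Design role (92 pts), Rivera→Frontend role (81 pts), Delgado→Lead role (87 pts) — total 98+67+92+81+87 = 425 pts.
Next-best assignment: Leclerc→Lead role, Ghosh→Backend role, Novak→Frontend role, Rivera→Ops role, Delgado→Design role = 409 pts.
Checked against all permutations: 425 pts is optimal.
Delgado's own top role is Design role (93 pts), but forcing Delgado→Design role and reassigning the rest optimally gives only 409 pts — worse by 16.

Delgado receives Lead role.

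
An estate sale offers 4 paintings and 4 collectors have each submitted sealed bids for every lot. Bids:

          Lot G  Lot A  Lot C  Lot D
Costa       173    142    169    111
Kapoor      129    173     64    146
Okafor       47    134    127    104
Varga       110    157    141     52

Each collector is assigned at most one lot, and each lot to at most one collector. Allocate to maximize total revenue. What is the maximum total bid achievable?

This is the linear assignment problem.
Optimal: Costa→Lot G ($173), Kapoor→Lot D ($146), Okafor→Lot C ($127), Varga→Lot A ($157) — total 173+146+127+157 = $603.
Row-greedy (each collector in turn takes its best remaining lot) gives $525, worse by 78.
Next-best assignment: Costa→Lot G, Kapoor→Lot D, Okafor→Lot A, Varga→Lot C = $594.
Swapping Varga↔Kapoor (Varga→Lot D $52, Kapoor→Lot A $173) loses 78.
No other one-to-one assignment exceeds $603.

Max total: $603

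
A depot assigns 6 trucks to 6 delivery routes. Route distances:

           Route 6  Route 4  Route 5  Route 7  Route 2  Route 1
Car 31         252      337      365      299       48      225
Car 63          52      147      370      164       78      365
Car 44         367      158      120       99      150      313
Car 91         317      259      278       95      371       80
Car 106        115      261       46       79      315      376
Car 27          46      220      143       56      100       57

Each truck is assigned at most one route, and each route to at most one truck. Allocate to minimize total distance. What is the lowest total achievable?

Min total: 440 km

This is the linear assignment problem.
Optimal: Car 31→Route 2 (48 km), Car 63→Route 6 (52 km), Car 44→Route 4 (158 km), Car 91→Route 1 (80 km), Car 106→Route 5 (46 km), Car 27→Route 7 (56 km) — total 48+52+158+80+46+56 = 440 km.
Column-greedy (each route in turn goes to its cheapest remaining truck) gives 695 km, worse by 255.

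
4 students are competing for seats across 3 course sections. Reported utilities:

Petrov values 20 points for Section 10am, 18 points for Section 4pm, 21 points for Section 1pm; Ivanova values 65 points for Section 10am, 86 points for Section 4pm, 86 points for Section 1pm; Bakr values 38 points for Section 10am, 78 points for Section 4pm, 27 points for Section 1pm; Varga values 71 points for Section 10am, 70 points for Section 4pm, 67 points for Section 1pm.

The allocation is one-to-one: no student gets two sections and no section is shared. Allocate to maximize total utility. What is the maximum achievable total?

Max total: 235 points

Optimal: Varga→Section 10am (71 points), Bakr→Section 4pm (78 points), Ivanova→Section 1pm (86 points) — total 71+78+86 = 235 points.
Max-entry greedy (repeatedly take the single best remaining cell) gives 184 points, worse by 51.
Next-best assignment: Ivanova→Section 10am, Bakr→Section 4pm, Varga→Section 1pm = 210 points.
Swapping Ivanova↔Bakr (Ivanova→Section 4pm 86 points, Bakr→Section 1pm 27 points) loses 51.
No other one-to-one assignment exceeds 235 points.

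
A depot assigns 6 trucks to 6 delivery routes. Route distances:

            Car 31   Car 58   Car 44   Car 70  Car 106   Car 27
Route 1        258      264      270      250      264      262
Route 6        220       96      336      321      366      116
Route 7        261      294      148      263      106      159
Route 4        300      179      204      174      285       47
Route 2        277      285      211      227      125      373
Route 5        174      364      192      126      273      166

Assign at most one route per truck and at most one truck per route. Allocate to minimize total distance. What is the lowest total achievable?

Treat this as an assignment problem: match each truck to one route.
Optimal: Car 31→Route 1 (258 km), Car 58→Route 6 (96 km), Car 44→Route 7 (148 km), Car 70→Route 5 (126 km), Car 106→Route 2 (125 km), Car 27→Route 4 (47 km) — total 258+96+148+126+125+47 = 800 km.

Minimum total: 800 km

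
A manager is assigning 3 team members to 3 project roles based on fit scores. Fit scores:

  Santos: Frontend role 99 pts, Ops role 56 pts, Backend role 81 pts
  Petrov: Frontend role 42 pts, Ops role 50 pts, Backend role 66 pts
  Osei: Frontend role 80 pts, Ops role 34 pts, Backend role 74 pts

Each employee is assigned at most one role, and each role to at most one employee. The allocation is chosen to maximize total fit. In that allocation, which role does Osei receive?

Osei receives Backend role.

Treat this as an assignment problem: match each employee to one role.
Optimal: Santos→Frontend role (99 pts), Petrov→Ops role (50 pts), Osei→Backend role (74 pts) — total 99+50+74 = 223 pts.
Row-greedy (each employee in turn takes its best remaining role) gives 199 pts, worse by 24.
Swapping Santos↔Osei (Santos→Backend role 81 pts, Osei→Frontend role 80 pts) loses 12.
No other one-to-one assignment exceeds 223 pts.
Osei's own top role is Frontend role (80 pts), but forcing Osei→Frontend role and reassigning the rest optimally gives only 211 pts — worse by 12.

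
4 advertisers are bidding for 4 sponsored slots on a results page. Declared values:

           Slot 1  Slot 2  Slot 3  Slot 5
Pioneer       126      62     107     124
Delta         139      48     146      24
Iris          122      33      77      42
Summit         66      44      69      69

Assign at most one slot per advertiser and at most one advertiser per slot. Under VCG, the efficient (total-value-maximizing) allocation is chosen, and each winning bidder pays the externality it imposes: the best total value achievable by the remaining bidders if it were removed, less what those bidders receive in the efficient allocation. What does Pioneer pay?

Efficient allocation: Pioneer→Slot 5 ($124), Delta→Slot 3 ($146), Iris→Slot 1 ($122), Summit→Slot 2 ($44); total welfare W = $436.
Pioneer receives Slot 5 at value $124, so the others get W − 124 = $312.
Without Pioneer: best allocation of the remaining 3 bidders over all 4 slots is Delta→Slot 3 ($146), Iris→Slot 1 ($122), Summit→Slot 5 ($69), total $337.
VCG payment = (others' best without Pioneer) − (others' welfare with Pioneer) = 337 − 312 = $25.

Pioneer pays $25.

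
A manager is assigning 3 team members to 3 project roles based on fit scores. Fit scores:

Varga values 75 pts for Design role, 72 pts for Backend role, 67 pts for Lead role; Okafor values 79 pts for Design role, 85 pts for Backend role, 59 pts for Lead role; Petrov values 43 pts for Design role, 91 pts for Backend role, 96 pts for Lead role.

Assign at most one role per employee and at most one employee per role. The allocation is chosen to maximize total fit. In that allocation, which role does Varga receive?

Optimal: Varga→Design role (75 pts), Okafor→Backend role (85 pts), Petrov→Lead role (96 pts) — total 75+85+96 = 256 pts.
Column-greedy (each role in turn goes to its best remaining employee) gives 237 pts, worse by 19.
Swapping Varga↔Okafor (Varga→Backend role 72 pts, Okafor→Design role 79 pts) loses 9.

Varga receives Design role.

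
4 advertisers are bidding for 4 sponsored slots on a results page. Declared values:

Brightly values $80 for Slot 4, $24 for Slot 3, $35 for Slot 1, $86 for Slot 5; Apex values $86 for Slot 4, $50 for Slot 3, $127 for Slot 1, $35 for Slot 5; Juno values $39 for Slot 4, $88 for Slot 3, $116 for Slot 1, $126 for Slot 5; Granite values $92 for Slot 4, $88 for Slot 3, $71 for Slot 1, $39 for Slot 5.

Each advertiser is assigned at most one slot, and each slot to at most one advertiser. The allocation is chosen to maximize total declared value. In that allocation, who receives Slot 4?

This is a one-to-one assignment (maximum-weight bipartite matching).
Optimal: Brightly→Slot 4 ($80), Apex→Slot 1 ($127), Juno→Slot 5 ($126), Granite→Slot 3 ($88) — total 80+127+126+88 = $421.
Column-greedy (each slot in turn goes to its best remaining advertiser) gives $393, worse by 28.
Next-best assignment: Brightly→Slot 5, Apex→Slot 1, Juno→Slot 3, Granite→Slot 4 = $393.
Brightly's own top slot is Slot 5 ($86), but forcing Brightly→Slot 5 and reassigning the rest optimally gives only $393 — worse by 28.

Brightly receives Slot 4.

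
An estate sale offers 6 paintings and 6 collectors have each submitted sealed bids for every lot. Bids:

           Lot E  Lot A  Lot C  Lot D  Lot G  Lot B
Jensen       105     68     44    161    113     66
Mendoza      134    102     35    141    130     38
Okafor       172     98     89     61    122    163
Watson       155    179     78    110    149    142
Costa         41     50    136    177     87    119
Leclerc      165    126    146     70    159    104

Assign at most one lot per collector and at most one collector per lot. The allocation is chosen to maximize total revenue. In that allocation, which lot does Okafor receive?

Okafor receives Lot B.

This is a one-to-one assignment (maximum-weight bipartite matching).
Optimal: Jensen→Lot D ($161), Mendoza→Lot G ($130), Okafor→Lot B ($163), Watson→Lot A ($179), Costa→Lot C ($136), Leclerc→Lot E ($165) — total 161+130+163+179+136+165 = $934.
Next-best assignment: Jensen→Lot D, Mendoza→Lot E, Okafor→Lot B, Watson→Lot A, Costa→Lot C, Leclerc→Lot G = $932.
Every other assignment is strictly worse.
Okafor's own top lot is Lot E ($172), but forcing Okafor→Lot E and reassigning the rest optimally gives only $907 — worse by 27.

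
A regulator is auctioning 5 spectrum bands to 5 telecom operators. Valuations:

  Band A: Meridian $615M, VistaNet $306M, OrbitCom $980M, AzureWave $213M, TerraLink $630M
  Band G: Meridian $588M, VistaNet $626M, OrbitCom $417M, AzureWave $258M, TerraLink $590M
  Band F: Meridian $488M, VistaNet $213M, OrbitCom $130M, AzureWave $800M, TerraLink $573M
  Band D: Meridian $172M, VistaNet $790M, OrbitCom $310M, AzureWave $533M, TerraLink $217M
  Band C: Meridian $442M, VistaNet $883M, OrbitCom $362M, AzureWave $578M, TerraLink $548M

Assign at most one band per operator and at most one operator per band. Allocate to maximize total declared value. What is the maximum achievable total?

Maximum total: $3706M

Treat this as an assignment problem: match each operator to one band.
Optimal: Meridian→Band G ($588M), VistaNet→Band D ($790M), OrbitCom→Band A ($980M), AzureWave→Band F ($800M), TerraLink→Band C ($548M) — total 588+790+980+800+548 = $3706M.
Max-entry greedy (repeatedly take the single best remaining cell) gives $3425M, worse by 281.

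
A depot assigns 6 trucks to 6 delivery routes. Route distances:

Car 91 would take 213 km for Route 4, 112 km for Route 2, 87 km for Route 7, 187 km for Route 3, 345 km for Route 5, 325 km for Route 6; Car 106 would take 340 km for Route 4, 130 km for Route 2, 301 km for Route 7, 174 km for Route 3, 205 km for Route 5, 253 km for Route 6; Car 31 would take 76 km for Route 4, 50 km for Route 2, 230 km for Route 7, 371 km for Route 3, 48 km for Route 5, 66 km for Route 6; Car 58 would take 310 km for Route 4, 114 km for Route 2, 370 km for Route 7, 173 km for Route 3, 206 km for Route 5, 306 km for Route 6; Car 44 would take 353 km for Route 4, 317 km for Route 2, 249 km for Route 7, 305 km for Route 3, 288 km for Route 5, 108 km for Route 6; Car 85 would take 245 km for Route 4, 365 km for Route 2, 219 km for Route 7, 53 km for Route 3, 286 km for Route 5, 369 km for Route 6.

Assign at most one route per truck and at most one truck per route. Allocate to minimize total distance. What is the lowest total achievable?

Min total: 643 km

Optimal: Car 91→Route 7 (87 km), Car 106→Route 5 (205 km), Car 31→Route 4 (76 km), Car 58→Route 2 (114 km), Car 44→Route 6 (108 km), Car 85→Route 3 (53 km) — total 87+205+76+114+108+53 = 643 km.
Row-greedy (each truck in turn takes its cheapest remaining route) gives 791 km, worse by 148.
Next-best assignment: Car 91→Route 7, Car 106→Route 2, Car 31→Route 4, Car 58→Route 5, Car 44→Route 6, Car 85→Route 3 = 660 km.
Checked against all permutations: 643 km is optimal.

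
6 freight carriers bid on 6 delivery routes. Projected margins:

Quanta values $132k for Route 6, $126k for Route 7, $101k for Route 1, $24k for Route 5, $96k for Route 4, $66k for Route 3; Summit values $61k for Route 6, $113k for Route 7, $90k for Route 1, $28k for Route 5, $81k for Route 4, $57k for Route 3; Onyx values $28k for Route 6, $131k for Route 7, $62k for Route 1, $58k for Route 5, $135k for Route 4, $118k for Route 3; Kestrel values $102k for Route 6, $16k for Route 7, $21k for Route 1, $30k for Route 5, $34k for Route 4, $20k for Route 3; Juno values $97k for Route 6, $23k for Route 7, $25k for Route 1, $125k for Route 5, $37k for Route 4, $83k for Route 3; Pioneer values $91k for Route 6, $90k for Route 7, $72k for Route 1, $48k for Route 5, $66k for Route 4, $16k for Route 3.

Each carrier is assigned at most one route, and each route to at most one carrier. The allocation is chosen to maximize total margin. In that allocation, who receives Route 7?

Optimal: Quanta→Route 7 ($126k), Summit→Route 1 ($90k), Onyx→Route 3 ($118k), Kestrel→Route 6 ($102k), Juno→Route 5 ($125k), Pioneer→Route 4 ($66k) — total 126+90+118+102+125+66 = $627k.
Row-greedy (each carrier in turn takes its best remaining route) gives $565k, worse by 62.
Next-best assignment: Quanta→Route 4, Summit→Route 7, Onyx→Route 3, Kestrel→Route 6, Juno→Route 5, Pioneer→Route 1 = $626k.
Checked against all permutations: $627k is optimal.
Quanta's own top route is Route 6 ($132k), but forcing Quanta→Route 6 and reassigning the rest optimally gives only $597k — worse by 30.

Quanta receives Route 7.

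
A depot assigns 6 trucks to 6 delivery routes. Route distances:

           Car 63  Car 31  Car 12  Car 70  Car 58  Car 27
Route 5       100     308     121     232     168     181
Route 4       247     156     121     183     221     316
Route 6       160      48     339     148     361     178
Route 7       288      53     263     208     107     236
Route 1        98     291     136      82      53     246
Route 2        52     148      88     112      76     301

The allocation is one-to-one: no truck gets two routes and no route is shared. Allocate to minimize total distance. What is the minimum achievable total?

Optimal: Car 63→Route 2 (52 km), Car 31→Route 6 (48 km), Car 12→Route 4 (121 km), Car 70→Route 1 (82 km), Car 58→Route 7 (107 km), Car 27→Route 5 (181 km) — total 52+48+121+82+107+181 = 591 km.
Min-entry greedy (repeatedly take the single cheapest remaining cell) gives 693 km, worse by 102.
Next-best assignment: Car 63→Route 2, Car 31→Route 7, Car 12→Route 4, Car 70→Route 6, Car 58→Route 1, Car 27→Route 5 = 608 km.
Swapping Car 27↔Car 63 (Car 27→Route 2 301 km, Car 63→Route 5 100 km) adds 168.

Minimum total: 591 km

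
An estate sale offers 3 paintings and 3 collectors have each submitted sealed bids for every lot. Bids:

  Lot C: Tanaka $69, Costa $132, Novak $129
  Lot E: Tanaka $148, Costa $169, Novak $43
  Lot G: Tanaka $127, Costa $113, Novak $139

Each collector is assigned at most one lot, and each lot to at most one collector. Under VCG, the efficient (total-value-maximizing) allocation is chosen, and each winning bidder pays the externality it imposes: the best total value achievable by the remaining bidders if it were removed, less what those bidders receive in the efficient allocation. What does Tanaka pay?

Tanaka pays $10.

Efficient allocation: Tanaka→Lot G ($127), Costa→Lot E ($169), Novak→Lot C ($129); total welfare W = $425.
Tanaka receives Lot G at value $127, so the others get W − 127 = $298.
Without Tanaka: best allocation of the remaining 2 bidders over all 3 lots is Costa→Lot E ($169), Novak→Lot G ($139), total $308.
VCG payment = (others' best without Tanaka) − (others' welfare with Tanaka) = 308 − 298 = $10.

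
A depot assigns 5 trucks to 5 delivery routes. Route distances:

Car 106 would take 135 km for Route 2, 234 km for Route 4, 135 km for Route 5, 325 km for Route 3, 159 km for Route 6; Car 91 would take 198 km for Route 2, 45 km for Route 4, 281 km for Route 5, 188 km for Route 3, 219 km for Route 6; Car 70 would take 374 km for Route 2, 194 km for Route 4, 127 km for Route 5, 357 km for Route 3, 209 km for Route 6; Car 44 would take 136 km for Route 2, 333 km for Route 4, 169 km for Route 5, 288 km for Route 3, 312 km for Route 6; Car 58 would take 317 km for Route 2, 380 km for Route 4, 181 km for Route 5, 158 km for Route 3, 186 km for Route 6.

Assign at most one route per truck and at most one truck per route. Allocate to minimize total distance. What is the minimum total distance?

This is a one-to-one assignment (minimum-cost bipartite matching).
Optimal: Car 106→Route 6 (159 km), Car 91→Route 4 (45 km), Car 70→Route 5 (127 km), Car 44→Route 2 (136 km), Car 58→Route 3 (158 km) — total 159+45+127+136+158 = 625 km.
Column-greedy (each route in turn goes to its cheapest remaining truck) gives 777 km, worse by 152.
Next-best assignment: Car 106→Route 5, Car 91→Route 4, Car 70→Route 6, Car 44→Route 2, Car 58→Route 3 = 683 km.
Checked against all permutations: 625 km is optimal.

Minimum total: 625 km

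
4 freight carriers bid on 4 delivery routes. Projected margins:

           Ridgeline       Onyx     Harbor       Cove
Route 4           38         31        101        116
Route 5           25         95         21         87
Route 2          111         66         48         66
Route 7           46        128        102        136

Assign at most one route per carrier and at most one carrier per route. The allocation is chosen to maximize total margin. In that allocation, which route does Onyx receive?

Onyx receives Route 5.

This is the linear assignment problem.
Optimal: Ridgeline→Route 2 ($111k), Onyx→Route 5 ($95k), Harbor→Route 4 ($101k), Cove→Route 7 ($136k) — total 111+95+101+136 = $443k.
Swapping Harbor↔Ridgeline (Harbor→Route 2 $48k, Ridgeline→Route 4 $38k) loses 126.
Onyx's own top route is Route 7 ($128k), but forcing Onyx→Route 7 and reassigning the rest optimally gives only $427k — worse by 16.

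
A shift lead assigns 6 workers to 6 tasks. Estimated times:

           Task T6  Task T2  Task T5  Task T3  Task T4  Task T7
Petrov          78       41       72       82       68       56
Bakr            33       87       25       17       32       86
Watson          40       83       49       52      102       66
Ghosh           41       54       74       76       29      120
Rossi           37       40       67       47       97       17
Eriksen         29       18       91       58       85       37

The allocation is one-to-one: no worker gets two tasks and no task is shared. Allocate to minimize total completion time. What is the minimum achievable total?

This is the linear assignment problem.
Optimal: Petrov→Task T2 (41 min), Bakr→Task T3 (17 min), Watson→Task T5 (49 min), Ghosh→Task T4 (29 min), Rossi→Task T7 (17 min), Eriksen→Task T6 (29 min) — total 41+17+49+29+17+29 = 182 min.
Column-greedy (each task in turn goes to its cheapest remaining worker) gives 231 min, worse by 49.
Checked against all permutations: 182 min is optimal.

Min total: 182 min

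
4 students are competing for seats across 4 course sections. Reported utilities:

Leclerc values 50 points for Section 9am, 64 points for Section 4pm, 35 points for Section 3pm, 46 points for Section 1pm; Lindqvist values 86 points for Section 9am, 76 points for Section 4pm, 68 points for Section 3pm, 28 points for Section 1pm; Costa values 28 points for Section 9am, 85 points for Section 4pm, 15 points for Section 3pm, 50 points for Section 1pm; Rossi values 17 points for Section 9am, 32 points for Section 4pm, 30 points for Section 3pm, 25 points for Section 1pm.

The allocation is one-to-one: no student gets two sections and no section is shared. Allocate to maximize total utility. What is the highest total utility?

Treat this as an assignment problem: match each student to one section.
Optimal: Leclerc→Section 1pm (46 points), Lindqvist→Section 9am (86 points), Costa→Section 4pm (85 points), Rossi→Section 3pm (30 points) — total 46+86+85+30 = 247 points.
Checked against all permutations: 247 points is optimal.

Max total: 247 points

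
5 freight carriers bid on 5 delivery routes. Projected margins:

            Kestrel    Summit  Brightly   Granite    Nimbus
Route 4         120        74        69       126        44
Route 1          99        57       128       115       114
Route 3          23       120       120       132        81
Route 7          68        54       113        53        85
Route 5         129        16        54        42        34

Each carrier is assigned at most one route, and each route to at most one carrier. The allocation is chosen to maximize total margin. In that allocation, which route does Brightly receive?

Optimal: Kestrel→Route 5 ($129k), Summit→Route 3 ($120k), Brightly→Route 7 ($113k), Granite→Route 4 ($126k), Nimbus→Route 1 ($114k) — total 129+120+113+126+114 = $602k.
Row-greedy (each carrier in turn takes its best remaining route) gives $588k, worse by 14.
Next-best assignment: Kestrel→Route 5, Summit→Route 3, Brightly→Route 1, Granite→Route 4, Nimbus→Route 7 = $588k.
Swapping Nimbus↔Summit (Nimbus→Route 3 $81k, Summit→Route 1 $57k) loses 96.
Brightly's own top route is Route 1 ($128k), but forcing Brightly→Route 1 and reassigning the rest optimally gives only $588k — worse by 14.

Brightly receives Route 7.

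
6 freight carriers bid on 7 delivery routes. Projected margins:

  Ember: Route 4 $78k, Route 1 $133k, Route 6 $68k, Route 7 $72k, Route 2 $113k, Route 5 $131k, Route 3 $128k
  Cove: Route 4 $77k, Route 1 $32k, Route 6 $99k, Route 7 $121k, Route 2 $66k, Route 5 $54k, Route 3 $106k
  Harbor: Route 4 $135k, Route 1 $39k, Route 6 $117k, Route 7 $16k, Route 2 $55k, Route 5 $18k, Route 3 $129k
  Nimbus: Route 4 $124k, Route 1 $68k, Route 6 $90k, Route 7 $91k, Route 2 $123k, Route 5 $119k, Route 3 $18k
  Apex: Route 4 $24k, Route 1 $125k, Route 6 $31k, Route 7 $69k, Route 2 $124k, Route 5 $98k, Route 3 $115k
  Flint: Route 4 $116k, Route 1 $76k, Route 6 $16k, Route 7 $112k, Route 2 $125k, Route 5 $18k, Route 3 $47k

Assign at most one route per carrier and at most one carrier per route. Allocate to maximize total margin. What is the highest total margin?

Max total: $755k

This is a one-to-one assignment (maximum-weight bipartite matching).
Optimal: Ember→Route 5 ($131k), Cove→Route 7 ($121k), Harbor→Route 3 ($129k), Nimbus→Route 4 ($124k), Apex→Route 1 ($125k), Flint→Route 2 ($125k) — total 131+121+129+124+125+125 = $755k.
Column-greedy (each route in turn goes to its best remaining carrier) gives $722k, worse by 33.
Checked against all permutations: $755k is optimal.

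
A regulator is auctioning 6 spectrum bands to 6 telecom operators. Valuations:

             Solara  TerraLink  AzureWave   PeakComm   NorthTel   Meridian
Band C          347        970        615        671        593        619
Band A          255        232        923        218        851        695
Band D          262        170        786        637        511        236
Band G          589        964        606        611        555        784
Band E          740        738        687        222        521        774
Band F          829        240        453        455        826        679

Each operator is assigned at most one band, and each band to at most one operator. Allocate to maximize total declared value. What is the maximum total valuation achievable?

Maximum total: $4880M

Optimal: Solara→Band E ($740M), TerraLink→Band C ($970M), AzureWave→Band A ($923M), PeakComm→Band D ($637M), NorthTel→Band F ($826M), Meridian→Band G ($784M) — total 740+970+923+637+826+784 = $4880M.
Max-entry greedy (repeatedly take the single best remaining cell) gives $4664M, worse by 216.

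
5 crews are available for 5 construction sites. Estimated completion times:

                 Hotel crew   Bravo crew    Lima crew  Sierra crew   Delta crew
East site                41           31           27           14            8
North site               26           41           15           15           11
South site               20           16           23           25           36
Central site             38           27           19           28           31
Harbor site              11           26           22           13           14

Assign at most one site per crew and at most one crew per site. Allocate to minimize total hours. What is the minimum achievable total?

Min total: 69 hours

Treat this as an assignment problem: match each crew to one site.
Optimal: Hotel crew→Harbor site (11 hours), Bravo crew→South site (16 hours), Lima crew→Central site (19 hours), Sierra crew→North site (15 hours), Delta crew→East site (8 hours) — total 11+16+19+15+8 = 69 hours.
Row-greedy (each crew in turn takes its cheapest remaining site) gives 87 hours, worse by 18.
Next-best assignment: Hotel crew→Harbor site, Bravo crew→South site, Lima crew→Central site, Sierra crew→East site, Delta crew→North site = 71 hours.
Swapping Delta crew↔Sierra crew (Delta crew→North site 11 hours, Sierra crew→East site 14 hours) adds 2.
Every other assignment is strictly worse.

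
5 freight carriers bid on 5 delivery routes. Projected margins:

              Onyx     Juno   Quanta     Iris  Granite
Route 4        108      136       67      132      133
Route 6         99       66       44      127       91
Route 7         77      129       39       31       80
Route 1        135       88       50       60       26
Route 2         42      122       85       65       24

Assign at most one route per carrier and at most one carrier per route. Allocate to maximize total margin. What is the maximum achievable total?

Max total: $609k

Optimal: Onyx→Route 1 ($135k), Juno→Route 7 ($129k), Quanta→Route 2 ($85k), Iris→Route 6 ($127k), Granite→Route 4 ($133k) — total 135+129+85+127+133 = $609k.
Row-greedy (each carrier in turn takes its best remaining route) gives $563k, worse by 46.
Next-best assignment: Onyx→Route 1, Juno→Route 7, Quanta→Route 2, Iris→Route 4, Granite→Route 6 = $572k.
No other one-to-one assignment exceeds $609k.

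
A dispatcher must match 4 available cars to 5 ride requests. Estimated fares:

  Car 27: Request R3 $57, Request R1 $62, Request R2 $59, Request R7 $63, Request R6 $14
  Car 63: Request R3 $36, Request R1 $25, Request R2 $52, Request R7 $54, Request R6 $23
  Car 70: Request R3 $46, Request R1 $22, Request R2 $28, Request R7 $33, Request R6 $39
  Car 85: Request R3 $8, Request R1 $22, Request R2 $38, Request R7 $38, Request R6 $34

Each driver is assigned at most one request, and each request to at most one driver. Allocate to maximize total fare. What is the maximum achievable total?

This is the linear assignment problem.
Optimal: Car 27→Request R1 ($62), Car 63→Request R7 ($54), Car 70→Request R3 ($46), Car 85→Request R2 ($38) — total 62+54+46+38 = $200.
Row-greedy (each driver in turn takes its best remaining request) gives $195, worse by 5.
Swapping Car 63↔Car 27 (Car 63→Request R1 $25, Car 27→Request R7 $63) loses 28.
Every other assignment is strictly worse.

Max total: $200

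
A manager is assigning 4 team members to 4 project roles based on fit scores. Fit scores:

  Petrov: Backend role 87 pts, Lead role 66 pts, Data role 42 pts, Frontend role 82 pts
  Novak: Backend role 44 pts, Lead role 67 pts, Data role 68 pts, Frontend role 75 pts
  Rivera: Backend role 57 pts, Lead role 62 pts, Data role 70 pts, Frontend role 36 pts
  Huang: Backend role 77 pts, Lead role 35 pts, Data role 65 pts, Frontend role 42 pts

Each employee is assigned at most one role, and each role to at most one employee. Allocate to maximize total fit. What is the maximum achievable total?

Max total: 296 pts

Treat this as an assignment problem: match each employee to one role.
Optimal: Petrov→Frontend role (82 pts), Novak→Lead role (67 pts), Rivera→Data role (70 pts), Huang→Backend role (77 pts) — total 82+67+70+77 = 296 pts.
Max-entry greedy (repeatedly take the single best remaining cell) gives 267 pts, worse by 29.
No other one-to-one assignment exceeds 296 pts.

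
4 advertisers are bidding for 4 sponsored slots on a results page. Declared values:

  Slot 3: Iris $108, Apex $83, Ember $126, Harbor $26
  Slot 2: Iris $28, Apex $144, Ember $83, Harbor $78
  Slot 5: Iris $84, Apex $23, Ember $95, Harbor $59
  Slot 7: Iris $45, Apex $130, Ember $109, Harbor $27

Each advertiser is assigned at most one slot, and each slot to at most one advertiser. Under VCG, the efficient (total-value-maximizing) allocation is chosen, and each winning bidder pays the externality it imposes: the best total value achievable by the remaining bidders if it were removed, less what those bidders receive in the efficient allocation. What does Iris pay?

Efficient allocation: Iris→Slot 3 ($108), Apex→Slot 2 ($144), Ember→Slot 7 ($109), Harbor→Slot 5 ($59); total welfare W = $420.
Iris receives Slot 3 at value $108, so the others get W − 108 = $312.
Without Iris: best allocation of the remaining 3 bidders over all 4 slots is Apex→Slot 7 ($130), Ember→Slot 3 ($126), Harbor→Slot 2 ($78), total $334.
VCG payment = (others' best without Iris) − (others' welfare with Iris) = 334 − 312 = $22.

Iris pays $22.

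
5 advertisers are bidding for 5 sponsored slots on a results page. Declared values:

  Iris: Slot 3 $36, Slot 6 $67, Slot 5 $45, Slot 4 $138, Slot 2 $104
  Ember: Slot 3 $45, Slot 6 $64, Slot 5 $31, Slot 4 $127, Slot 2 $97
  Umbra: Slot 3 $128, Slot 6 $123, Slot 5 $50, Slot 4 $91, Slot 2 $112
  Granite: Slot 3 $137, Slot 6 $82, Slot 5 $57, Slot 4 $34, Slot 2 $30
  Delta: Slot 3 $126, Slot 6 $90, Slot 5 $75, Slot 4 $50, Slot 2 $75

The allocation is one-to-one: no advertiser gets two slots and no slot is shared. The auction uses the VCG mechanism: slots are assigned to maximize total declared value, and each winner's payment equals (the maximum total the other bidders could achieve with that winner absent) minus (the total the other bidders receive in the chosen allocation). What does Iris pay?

Efficient allocation: Iris→Slot 4 ($138), Ember→Slot 2 ($97), Umbra→Slot 6 ($123), Granite→Slot 3 ($137), Delta→Slot 5 ($75); total welfare W = $570.
Iris receives Slot 4 at value $138, so the others get W − 138 = $432.
Without Iris: best allocation of the remaining 4 bidders over all 5 slots is Ember→Slot 4 ($127), Umbra→Slot 2 ($112), Granite→Slot 3 ($137), Delta→Slot 6 ($90), total $466.
VCG payment = (others' best without Iris) − (others' welfare with Iris) = 466 − 432 = $34.

Iris pays $34.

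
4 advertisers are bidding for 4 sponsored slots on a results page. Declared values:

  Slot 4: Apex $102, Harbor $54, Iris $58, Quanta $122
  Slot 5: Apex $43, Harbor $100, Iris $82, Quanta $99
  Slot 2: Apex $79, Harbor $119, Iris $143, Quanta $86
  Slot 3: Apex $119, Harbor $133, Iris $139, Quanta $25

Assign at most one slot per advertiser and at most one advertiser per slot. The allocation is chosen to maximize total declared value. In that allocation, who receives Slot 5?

Treat this as an assignment problem: match each advertiser to one slot.
Optimal: Apex→Slot 3 ($119), Harbor→Slot 5 ($100), Iris→Slot 2 ($143), Quanta→Slot 4 ($122) — total 119+100+143+122 = $484.
Max-entry greedy (repeatedly take the single best remaining cell) gives $441, worse by 43.
Next-best assignment: Apex→Slot 4, Harbor→Slot 3, Iris→Slot 2, Quanta→Slot 5 = $477.
Swapping Quanta↔Apex (Quanta→Slot 3 $25, Apex→Slot 4 $102) loses 114.
Checked against all permutations: $484 is optimal.
Harbor's own top slot is Slot 3 ($133), but forcing Harbor→Slot 3 and reassigning the rest optimally gives only $477 — worse by 7.

Harbor receives Slot 5.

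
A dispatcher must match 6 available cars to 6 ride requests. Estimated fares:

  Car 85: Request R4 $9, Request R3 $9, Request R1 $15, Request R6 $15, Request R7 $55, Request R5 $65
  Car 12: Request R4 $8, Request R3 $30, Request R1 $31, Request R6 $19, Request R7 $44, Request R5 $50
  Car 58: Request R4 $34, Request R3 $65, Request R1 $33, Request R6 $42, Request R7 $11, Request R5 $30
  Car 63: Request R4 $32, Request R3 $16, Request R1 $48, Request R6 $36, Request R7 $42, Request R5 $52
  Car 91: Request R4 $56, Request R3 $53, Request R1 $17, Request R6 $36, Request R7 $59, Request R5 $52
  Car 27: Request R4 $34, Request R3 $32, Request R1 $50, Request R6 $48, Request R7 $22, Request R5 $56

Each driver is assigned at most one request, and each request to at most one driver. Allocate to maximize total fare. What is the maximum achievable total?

Max total: $326

Optimal: Car 85→Request R5 ($65), Car 12→Request R7 ($44), Car 58→Request R3 ($65), Car 63→Request R1 ($48), Car 91→Request R4 ($56), Car 27→Request R6 ($48) — total 65+44+65+48+56+48 = $326.
Column-greedy (each request in turn goes to its best remaining driver) gives $312, worse by 14.
Next-best assignment: Car 85→Request R7, Car 12→Request R5, Car 58→Request R3, Car 63→Request R1, Car 91→Request R4, Car 27→Request R6 = $322.
Swapping Car 85↔Car 91 (Car 85→Request R4 $9, Car 91→Request R5 $52) loses 60.
Checked against all permutations: $326 is optimal.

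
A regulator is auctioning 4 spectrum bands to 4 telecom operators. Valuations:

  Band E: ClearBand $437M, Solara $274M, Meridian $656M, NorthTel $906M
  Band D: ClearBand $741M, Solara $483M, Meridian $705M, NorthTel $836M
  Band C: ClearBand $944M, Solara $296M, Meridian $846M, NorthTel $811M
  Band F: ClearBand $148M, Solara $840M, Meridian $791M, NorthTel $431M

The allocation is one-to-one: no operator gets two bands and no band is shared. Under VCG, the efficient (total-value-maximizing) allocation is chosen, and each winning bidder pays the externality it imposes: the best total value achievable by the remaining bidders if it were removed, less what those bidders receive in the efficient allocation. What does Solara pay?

Solara pays $86M.

Efficient allocation: ClearBand→Band C ($944M), Solara→Band F ($840M), Meridian→Band D ($705M), NorthTel→Band E ($906M); total welfare W = $3395M.
Solara receives Band F at value $840M, so the others get W − 840 = $2555M.
Without Solara: best allocation of the remaining 3 bidders over all 4 bands is ClearBand→Band C ($944M), Meridian→Band F ($791M), NorthTel→Band E ($906M), total $2641M.
VCG payment = (others' best without Solara) − (others' welfare with Solara) = 2641 − 2555 = $86M.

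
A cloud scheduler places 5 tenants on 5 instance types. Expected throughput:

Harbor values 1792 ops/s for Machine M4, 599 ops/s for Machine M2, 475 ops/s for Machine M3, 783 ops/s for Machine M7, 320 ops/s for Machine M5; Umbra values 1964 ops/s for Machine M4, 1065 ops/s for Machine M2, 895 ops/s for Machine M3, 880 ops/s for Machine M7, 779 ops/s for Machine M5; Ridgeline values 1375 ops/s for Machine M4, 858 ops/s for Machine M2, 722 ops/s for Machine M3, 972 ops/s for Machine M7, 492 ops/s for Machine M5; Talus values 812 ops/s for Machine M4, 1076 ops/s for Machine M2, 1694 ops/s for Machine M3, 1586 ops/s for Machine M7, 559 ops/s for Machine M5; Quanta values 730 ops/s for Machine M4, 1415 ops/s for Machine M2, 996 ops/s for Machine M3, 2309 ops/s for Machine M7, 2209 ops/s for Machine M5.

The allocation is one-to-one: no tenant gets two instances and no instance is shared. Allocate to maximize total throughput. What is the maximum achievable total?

Optimal: Harbor→Machine M4 (1792 ops/s), Umbra→Machine M2 (1065 ops/s), Ridgeline→Machine M7 (972 ops/s), Talus→Machine M3 (1694 ops/s), Quanta→Machine M5 (2209 ops/s) — total 1792+1065+972+1694+2209 = 7732 ops/s.
Column-greedy (each instance in turn goes to its best remaining tenant) gives 6365 ops/s, worse by 1367.
Next-best assignment: Harbor→Machine M7, Umbra→Machine M4, Ridgeline→Machine M2, Talus→Machine M3, Quanta→Machine M5 = 7508 ops/s.
Swapping Talus↔Ridgeline (Talus→Machine M7 1586 ops/s, Ridgeline→Machine M3 722 ops/s) loses 358.

Maximum total: 7732 ops/s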